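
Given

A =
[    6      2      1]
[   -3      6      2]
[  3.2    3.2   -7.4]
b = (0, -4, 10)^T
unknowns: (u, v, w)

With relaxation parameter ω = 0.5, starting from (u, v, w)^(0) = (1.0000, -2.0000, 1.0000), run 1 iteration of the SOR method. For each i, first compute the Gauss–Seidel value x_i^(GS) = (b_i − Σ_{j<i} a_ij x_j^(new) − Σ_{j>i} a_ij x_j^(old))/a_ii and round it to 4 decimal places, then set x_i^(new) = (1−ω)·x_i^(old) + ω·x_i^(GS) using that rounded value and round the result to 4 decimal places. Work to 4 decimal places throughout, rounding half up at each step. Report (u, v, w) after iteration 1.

Iteration 1:
  u: GS value = (0 - (2)·-2.0000 - (1)·1.0000) / (6) = 0.5000;  u ← (1−ω)·1.0000 + ω·0.5000 = 0.7500
  v: GS value = (-4 - (-3)·0.7500 - (2)·1.0000) / (6) = -0.6250;  v ← (1−ω)·-2.0000 + ω·-0.6250 = -1.3125
  w: GS value = (10 - (3.2)·0.7500 - (3.2)·-1.3125) / (-7.4) = -1.5946;  w ← (1−ω)·1.0000 + ω·-1.5946 = -0.2973

(0.7500, -1.3125, -0.2973)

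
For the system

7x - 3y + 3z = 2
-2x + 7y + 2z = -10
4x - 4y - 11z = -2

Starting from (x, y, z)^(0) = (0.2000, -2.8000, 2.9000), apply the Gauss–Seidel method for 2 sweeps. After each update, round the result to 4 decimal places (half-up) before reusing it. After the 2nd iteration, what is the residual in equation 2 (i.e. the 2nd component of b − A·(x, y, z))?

Iteration 1:
  x = (2 - (-3)·-2.8000 - (3)·2.9000) / (7) = -2.1571
  y = (-10 - (-2)·-2.1571 - (2)·2.9000) / (7) = -2.8735
  z = (-2 - (4)·-2.1571 - (-4)·-2.8735) / (-11) = 0.4423
Iteration 2:
  x = (2 - (-3)·-2.8735 - (3)·0.4423) / (7) = -1.1353
  y = (-10 - (-2)·-1.1353 - (2)·0.4423) / (7) = -1.8793
  z = (-2 - (4)·-1.1353 - (-4)·-1.8793) / (-11) = 0.4524
Residual b − A·x = (2.9520, -0.0203, 0.0004)

-0.0203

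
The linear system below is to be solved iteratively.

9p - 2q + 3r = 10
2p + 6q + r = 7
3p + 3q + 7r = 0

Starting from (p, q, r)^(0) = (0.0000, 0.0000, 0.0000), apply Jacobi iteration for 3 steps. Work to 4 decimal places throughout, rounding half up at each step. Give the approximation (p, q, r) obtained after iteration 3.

Iteration 1:
  p = (10 - (-2)·0.0000 - (3)·0.0000) / (9) = 1.1111
  q = (7 - (2)·0.0000 - (1)·0.0000) / (6) = 1.1667
  r = (0 - (3)·0.0000 - (3)·0.0000) / (7) = 0.0000
Iteration 2:
  p = (10 - (-2)·1.1667 - (3)·0.0000) / (9) = 1.3704
  q = (7 - (2)·1.1111 - (1)·0.0000) / (6) = 0.7963
  r = (0 - (3)·1.1111 - (3)·1.1667) / (7) = -0.9762
Iteration 3:
  p = (10 - (-2)·0.7963 - (3)·-0.9762) / (9) = 1.6135
  q = (7 - (2)·1.3704 - (1)·-0.9762) / (6) = 0.8726
  r = (0 - (3)·1.3704 - (3)·0.7963) / (7) = -0.9286

(1.6135, 0.8726, -0.9286)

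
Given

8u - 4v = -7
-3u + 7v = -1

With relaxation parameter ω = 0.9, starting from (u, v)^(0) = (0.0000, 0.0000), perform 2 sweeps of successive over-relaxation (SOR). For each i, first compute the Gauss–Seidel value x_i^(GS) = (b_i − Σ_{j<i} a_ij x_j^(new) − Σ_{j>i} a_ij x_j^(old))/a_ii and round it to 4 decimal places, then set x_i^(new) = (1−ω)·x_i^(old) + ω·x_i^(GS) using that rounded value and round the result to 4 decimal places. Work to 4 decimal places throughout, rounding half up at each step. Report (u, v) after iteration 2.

Iteration 1:
  u: GS value = (-7 - (-4)·0.0000) / (8) = -0.8750;  u ← (1−ω)·0.0000 + ω·-0.8750 = -0.7875
  v: GS value = (-1 - (-3)·-0.7875) / (7) = -0.4804;  v ← (1−ω)·0.0000 + ω·-0.4804 = -0.4324
Iteration 2:
  u: GS value = (-7 - (-4)·-0.4324) / (8) = -1.0912;  u ← (1−ω)·-0.7875 + ω·-1.0912 = -1.0608
  v: GS value = (-1 - (-3)·-1.0608) / (7) = -0.5975;  v ← (1−ω)·-0.4324 + ω·-0.5975 = -0.5810

(-1.0608, -0.5810)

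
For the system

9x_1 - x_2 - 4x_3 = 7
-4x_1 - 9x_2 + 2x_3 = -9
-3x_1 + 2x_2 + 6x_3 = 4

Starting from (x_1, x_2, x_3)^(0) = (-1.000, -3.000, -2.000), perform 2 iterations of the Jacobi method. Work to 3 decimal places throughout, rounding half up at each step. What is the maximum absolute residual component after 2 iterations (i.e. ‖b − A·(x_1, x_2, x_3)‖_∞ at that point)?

Iteration 1:
  x_1 = (7 - (-1)·-3.000 - (-4)·-2.000) / (9) = -0.444
  x_2 = (-9 - (-4)·-1.000 - (2)·-2.000) / (-9) = 1.000
  x_3 = (4 - (-3)·-1.000 - (2)·-3.000) / (6) = 1.167
Iteration 2:
  x_1 = (7 - (-1)·1.000 - (-4)·1.167) / (9) = 1.408
  x_2 = (-9 - (-4)·-0.444 - (2)·1.167) / (-9) = 1.457
  x_3 = (4 - (-3)·-0.444 - (2)·1.000) / (6) = 0.111
Residual b − A·x = (-3.771, 9.523, 4.644); ∞-norm = 9.523

9.523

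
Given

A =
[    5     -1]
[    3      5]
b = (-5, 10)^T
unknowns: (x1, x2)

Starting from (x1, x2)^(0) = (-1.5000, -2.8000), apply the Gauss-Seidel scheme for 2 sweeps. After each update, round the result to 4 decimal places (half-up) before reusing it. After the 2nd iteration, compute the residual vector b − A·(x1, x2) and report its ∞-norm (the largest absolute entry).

0.6883

Iteration 1:
  x1 = (-5 - (-1)·-2.8000) / (5) = -1.5600
  x2 = (10 - (3)·-1.5600) / (5) = 2.9360
Iteration 2:
  x1 = (-5 - (-1)·2.9360) / (5) = -0.4128
  x2 = (10 - (3)·-0.4128) / (5) = 2.2477
Residual b − A·x = (-0.6883, -0.0001); ∞-norm = 0.6883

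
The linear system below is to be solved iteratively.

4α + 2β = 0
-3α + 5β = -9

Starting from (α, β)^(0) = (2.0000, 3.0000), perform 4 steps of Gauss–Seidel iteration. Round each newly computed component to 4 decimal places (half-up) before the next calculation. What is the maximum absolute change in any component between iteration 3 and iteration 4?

Iteration 1:
  α = (0 - (2)·3.0000) / (4) = -1.5000
  β = (-9 - (-3)·-1.5000) / (5) = -2.7000
Iteration 2:
  α = (0 - (2)·-2.7000) / (4) = 1.3500
  β = (-9 - (-3)·1.3500) / (5) = -0.9900
Iteration 3:
  α = (0 - (2)·-0.9900) / (4) = 0.4950
  β = (-9 - (-3)·0.4950) / (5) = -1.5030
Iteration 4:
  α = (0 - (2)·-1.5030) / (4) = 0.7515
  β = (-9 - (-3)·0.7515) / (5) = -1.3491
Change: (0.2565, 0.1539) → max |·| = 0.2565

0.2565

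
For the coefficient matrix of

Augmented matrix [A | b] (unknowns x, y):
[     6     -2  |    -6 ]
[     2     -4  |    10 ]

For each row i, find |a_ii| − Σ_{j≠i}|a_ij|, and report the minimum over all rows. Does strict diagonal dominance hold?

2

row 1: |6| − (2) = 4
row 2: |-4| − (2) = 2
minimum over rows = 2 → strictly diagonally dominant (convergence guaranteed)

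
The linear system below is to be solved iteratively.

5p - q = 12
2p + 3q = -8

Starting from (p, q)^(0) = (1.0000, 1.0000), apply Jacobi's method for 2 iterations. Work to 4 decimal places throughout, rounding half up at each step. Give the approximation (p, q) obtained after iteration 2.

Iteration 1:
  p = (12 - (-1)·1.0000) / (5) = 2.6000
  q = (-8 - (2)·1.0000) / (3) = -3.3333
Iteration 2:
  p = (12 - (-1)·-3.3333) / (5) = 1.7333
  q = (-8 - (2)·2.6000) / (3) = -4.4000

(1.7333, -4.4000)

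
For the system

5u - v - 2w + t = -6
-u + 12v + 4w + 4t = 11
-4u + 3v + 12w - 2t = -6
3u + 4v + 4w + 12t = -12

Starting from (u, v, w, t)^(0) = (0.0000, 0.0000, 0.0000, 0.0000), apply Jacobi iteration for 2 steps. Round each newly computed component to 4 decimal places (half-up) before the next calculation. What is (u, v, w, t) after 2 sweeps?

Iteration 1:
  u = (-6 - (-1)·0.0000 - (-2)·0.0000 - (1)·0.0000) / (5) = -1.2000
  v = (11 - (-1)·0.0000 - (4)·0.0000 - (4)·0.0000) / (12) = 0.9167
  w = (-6 - (-4)·0.0000 - (3)·0.0000 - (-2)·0.0000) / (12) = -0.5000
  t = (-12 - (3)·0.0000 - (4)·0.0000 - (4)·0.0000) / (12) = -1.0000
Iteration 2:
  u = (-6 - (-1)·0.9167 - (-2)·-0.5000 - (1)·-1.0000) / (5) = -1.0167
  v = (11 - (-1)·-1.2000 - (4)·-0.5000 - (4)·-1.0000) / (12) = 1.3167
  w = (-6 - (-4)·-1.2000 - (3)·0.9167 - (-2)·-1.0000) / (12) = -1.2958
  t = (-12 - (3)·-1.2000 - (4)·0.9167 - (4)·-0.5000) / (12) = -0.8389

(-1.0167, 1.3167, -1.2958, -0.8389)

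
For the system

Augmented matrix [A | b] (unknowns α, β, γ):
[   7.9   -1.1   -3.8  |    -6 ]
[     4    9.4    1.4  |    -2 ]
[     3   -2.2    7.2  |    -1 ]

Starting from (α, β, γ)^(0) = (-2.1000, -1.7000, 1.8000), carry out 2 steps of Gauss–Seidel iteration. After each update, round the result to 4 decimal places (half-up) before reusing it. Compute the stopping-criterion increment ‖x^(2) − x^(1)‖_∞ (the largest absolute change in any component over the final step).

0.7915

Iteration 1:
  α = (-6 - (-1.1)·-1.7000 - (-3.8)·1.8000) / (7.9) = -0.1304
  β = (-2 - (4)·-0.1304 - (1.4)·1.8000) / (9.4) = -0.4254
  γ = (-1 - (3)·-0.1304 - (-2.2)·-0.4254) / (7.2) = -0.2145
Iteration 2:
  α = (-6 - (-1.1)·-0.4254 - (-3.8)·-0.2145) / (7.9) = -0.9219
  β = (-2 - (4)·-0.9219 - (1.4)·-0.2145) / (9.4) = 0.2115
  γ = (-1 - (3)·-0.9219 - (-2.2)·0.2115) / (7.2) = 0.3099
Change: (-0.7915, 0.6369, 0.5244) → max |·| = 0.7915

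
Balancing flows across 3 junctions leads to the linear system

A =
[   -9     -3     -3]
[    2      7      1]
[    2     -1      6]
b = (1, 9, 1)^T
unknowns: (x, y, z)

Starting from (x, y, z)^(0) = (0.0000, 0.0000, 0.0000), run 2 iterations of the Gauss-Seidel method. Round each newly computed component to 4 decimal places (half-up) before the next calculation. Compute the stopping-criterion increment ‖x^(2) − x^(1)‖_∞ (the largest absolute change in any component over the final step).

0.5803

Iteration 1:
  x = (1 - (-3)·0.0000 - (-3)·0.0000) / (-9) = -0.1111
  y = (9 - (2)·-0.1111 - (1)·0.0000) / (7) = 1.3175
  z = (1 - (2)·-0.1111 - (-1)·1.3175) / (6) = 0.4233
Iteration 2:
  x = (1 - (-3)·1.3175 - (-3)·0.4233) / (-9) = -0.6914
  y = (9 - (2)·-0.6914 - (1)·0.4233) / (7) = 1.4228
  z = (1 - (2)·-0.6914 - (-1)·1.4228) / (6) = 0.6343
Change: (-0.5803, 0.1053, 0.2110) → max |·| = 0.5803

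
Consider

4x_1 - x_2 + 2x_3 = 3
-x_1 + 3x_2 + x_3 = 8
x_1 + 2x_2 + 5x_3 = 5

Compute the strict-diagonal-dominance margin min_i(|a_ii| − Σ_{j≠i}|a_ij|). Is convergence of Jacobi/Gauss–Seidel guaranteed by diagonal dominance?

row 1: |4| − (1+2) = 1
row 2: |3| − (1+1) = 1
row 3: |5| − (1+2) = 2
minimum over rows = 1 → strictly diagonally dominant (convergence guaranteed)

1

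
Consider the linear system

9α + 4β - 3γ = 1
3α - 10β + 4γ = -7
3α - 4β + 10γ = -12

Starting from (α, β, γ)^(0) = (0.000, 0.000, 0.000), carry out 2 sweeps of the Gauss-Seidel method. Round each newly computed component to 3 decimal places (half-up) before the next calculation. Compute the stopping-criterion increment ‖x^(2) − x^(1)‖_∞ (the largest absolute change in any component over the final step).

Iteration 1:
  α = (1 - (4)·0.000 - (-3)·0.000) / (9) = 0.111
  β = (-7 - (3)·0.111 - (4)·0.000) / (-10) = 0.733
  γ = (-12 - (3)·0.111 - (-4)·0.733) / (10) = -0.940
Iteration 2:
  α = (1 - (4)·0.733 - (-3)·-0.940) / (9) = -0.528
  β = (-7 - (3)·-0.528 - (4)·-0.940) / (-10) = 0.166
  γ = (-12 - (3)·-0.528 - (-4)·0.166) / (10) = -0.975
Change: (-0.639, -0.567, -0.035) → max |·| = 0.639

0.639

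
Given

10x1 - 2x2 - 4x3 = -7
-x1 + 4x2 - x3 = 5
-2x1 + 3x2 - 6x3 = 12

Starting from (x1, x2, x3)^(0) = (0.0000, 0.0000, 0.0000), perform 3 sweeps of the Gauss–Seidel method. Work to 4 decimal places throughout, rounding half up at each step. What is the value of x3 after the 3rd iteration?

Iteration 1:
  x1 = (-7 - (-2)·0.0000 - (-4)·0.0000) / (10) = -0.7000
  x2 = (5 - (-1)·-0.7000 - (-1)·0.0000) / (4) = 1.0750
  x3 = (12 - (-2)·-0.7000 - (3)·1.0750) / (-6) = -1.2292
Iteration 2:
  x1 = (-7 - (-2)·1.0750 - (-4)·-1.2292) / (10) = -0.9767
  x2 = (5 - (-1)·-0.9767 - (-1)·-1.2292) / (4) = 0.6985
  x3 = (12 - (-2)·-0.9767 - (3)·0.6985) / (-6) = -1.3252
Iteration 3:
  x1 = (-7 - (-2)·0.6985 - (-4)·-1.3252) / (10) = -1.0904
  x2 = (5 - (-1)·-1.0904 - (-1)·-1.3252) / (4) = 0.6461
  x3 = (12 - (-2)·-1.0904 - (3)·0.6461) / (-6) = -1.3135

-1.3135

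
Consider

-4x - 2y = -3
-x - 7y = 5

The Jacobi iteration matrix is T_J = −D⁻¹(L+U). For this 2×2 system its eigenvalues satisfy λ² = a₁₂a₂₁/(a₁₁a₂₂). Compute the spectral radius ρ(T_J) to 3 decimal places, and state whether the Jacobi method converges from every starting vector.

0.267

a₁₂a₂₁/(a₁₁a₂₂) = (-2)·(-1) / ((-4)·(-7)) = 0.071429
ρ = √|0.071429| = √0.071429 = 0.267
ρ < 1, so Jacobi converges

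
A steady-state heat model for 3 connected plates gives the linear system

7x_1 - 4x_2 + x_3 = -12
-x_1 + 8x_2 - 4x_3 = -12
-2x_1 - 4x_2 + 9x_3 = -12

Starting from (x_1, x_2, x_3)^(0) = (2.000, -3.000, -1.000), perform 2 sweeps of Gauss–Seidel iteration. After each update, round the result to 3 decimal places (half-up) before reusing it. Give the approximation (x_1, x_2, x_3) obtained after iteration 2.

Iteration 1:
  x_1 = (-12 - (-4)·-3.000 - (1)·-1.000) / (7) = -3.286
  x_2 = (-12 - (-1)·-3.286 - (-4)·-1.000) / (8) = -2.411
  x_3 = (-12 - (-2)·-3.286 - (-4)·-2.411) / (9) = -3.135
Iteration 2:
  x_1 = (-12 - (-4)·-2.411 - (1)·-3.135) / (7) = -2.644
  x_2 = (-12 - (-1)·-2.644 - (-4)·-3.135) / (8) = -3.398
  x_3 = (-12 - (-2)·-2.644 - (-4)·-3.398) / (9) = -3.431

(-2.644, -3.398, -3.431)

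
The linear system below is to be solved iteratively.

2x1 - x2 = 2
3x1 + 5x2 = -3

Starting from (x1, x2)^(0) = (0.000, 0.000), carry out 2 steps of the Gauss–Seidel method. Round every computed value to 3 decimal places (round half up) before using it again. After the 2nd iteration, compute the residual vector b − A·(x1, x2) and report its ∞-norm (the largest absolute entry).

0.360

Iteration 1:
  x1 = (2 - (-1)·0.000) / (2) = 1.000
  x2 = (-3 - (3)·1.000) / (5) = -1.200
Iteration 2:
  x1 = (2 - (-1)·-1.200) / (2) = 0.400
  x2 = (-3 - (3)·0.400) / (5) = -0.840
Residual b − A·x = (0.360, 0.000); ∞-norm = 0.360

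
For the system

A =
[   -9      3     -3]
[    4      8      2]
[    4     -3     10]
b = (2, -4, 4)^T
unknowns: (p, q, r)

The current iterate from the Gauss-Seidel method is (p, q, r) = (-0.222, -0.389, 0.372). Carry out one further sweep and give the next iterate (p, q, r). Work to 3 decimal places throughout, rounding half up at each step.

(-0.476, -0.355, 0.484)

One sweep:
  p = (2 - (3)·-0.389 - (-3)·0.372) / (-9) = -0.476
  q = (-4 - (4)·-0.476 - (2)·0.372) / (8) = -0.355
  r = (4 - (4)·-0.476 - (-3)·-0.355) / (10) = 0.484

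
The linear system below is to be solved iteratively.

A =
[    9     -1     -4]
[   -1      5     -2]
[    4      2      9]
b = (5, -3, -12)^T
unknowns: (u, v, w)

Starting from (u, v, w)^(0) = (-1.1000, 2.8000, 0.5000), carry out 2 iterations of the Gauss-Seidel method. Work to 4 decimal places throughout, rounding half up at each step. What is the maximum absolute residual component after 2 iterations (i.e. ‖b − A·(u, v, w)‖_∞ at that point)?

Iteration 1:
  u = (5 - (-1)·2.8000 - (-4)·0.5000) / (9) = 1.0889
  v = (-3 - (-1)·1.0889 - (-2)·0.5000) / (5) = -0.1822
  w = (-12 - (4)·1.0889 - (2)·-0.1822) / (9) = -1.7768
Iteration 2:
  u = (5 - (-1)·-0.1822 - (-4)·-1.7768) / (9) = -0.2544
  v = (-3 - (-1)·-0.2544 - (-2)·-1.7768) / (5) = -1.3616
  w = (-12 - (4)·-0.2544 - (2)·-1.3616) / (9) = -0.9177
Residual b − A·x = (2.2572, 1.7182, 0.0001); ∞-norm = 2.2572

2.2572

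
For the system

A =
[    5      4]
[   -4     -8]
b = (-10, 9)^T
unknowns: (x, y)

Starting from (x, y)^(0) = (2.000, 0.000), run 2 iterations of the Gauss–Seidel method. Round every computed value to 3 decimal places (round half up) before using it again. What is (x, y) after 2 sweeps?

Iteration 1:
  x = (-10 - (4)·0.000) / (5) = -2.000
  y = (9 - (-4)·-2.000) / (-8) = -0.125
Iteration 2:
  x = (-10 - (4)·-0.125) / (5) = -1.900
  y = (9 - (-4)·-1.900) / (-8) = -0.175

(-1.900, -0.175)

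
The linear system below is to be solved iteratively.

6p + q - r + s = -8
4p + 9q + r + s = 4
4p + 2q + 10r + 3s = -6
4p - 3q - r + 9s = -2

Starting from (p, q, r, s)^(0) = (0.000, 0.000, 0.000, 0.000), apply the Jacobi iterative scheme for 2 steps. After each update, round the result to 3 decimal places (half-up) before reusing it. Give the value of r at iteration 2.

-0.089

Iteration 1:
  p = (-8 - (1)·0.000 - (-1)·0.000 - (1)·0.000) / (6) = -1.333
  q = (4 - (4)·0.000 - (1)·0.000 - (1)·0.000) / (9) = 0.444
  r = (-6 - (4)·0.000 - (2)·0.000 - (3)·0.000) / (10) = -0.600
  s = (-2 - (4)·0.000 - (-3)·0.000 - (-1)·0.000) / (9) = -0.222
Iteration 2:
  p = (-8 - (1)·0.444 - (-1)·-0.600 - (1)·-0.222) / (6) = -1.470
  q = (4 - (4)·-1.333 - (1)·-0.600 - (1)·-0.222) / (9) = 1.128
  r = (-6 - (4)·-1.333 - (2)·0.444 - (3)·-0.222) / (10) = -0.089
  s = (-2 - (4)·-1.333 - (-3)·0.444 - (-1)·-0.600) / (9) = 0.452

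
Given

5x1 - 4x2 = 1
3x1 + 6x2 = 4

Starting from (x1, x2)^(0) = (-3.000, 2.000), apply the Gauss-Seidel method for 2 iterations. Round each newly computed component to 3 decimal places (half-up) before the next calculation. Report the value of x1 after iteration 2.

Iteration 1:
  x1 = (1 - (-4)·2.000) / (5) = 1.800
  x2 = (4 - (3)·1.800) / (6) = -0.233
Iteration 2:
  x1 = (1 - (-4)·-0.233) / (5) = 0.014
  x2 = (4 - (3)·0.014) / (6) = 0.660

0.014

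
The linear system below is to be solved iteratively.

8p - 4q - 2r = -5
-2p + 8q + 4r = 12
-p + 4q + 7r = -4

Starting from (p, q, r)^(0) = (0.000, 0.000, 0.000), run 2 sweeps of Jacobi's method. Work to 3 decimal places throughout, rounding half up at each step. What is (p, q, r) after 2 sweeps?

(-0.018, 1.629, -1.518)

Iteration 1:
  p = (-5 - (-4)·0.000 - (-2)·0.000) / (8) = -0.625
  q = (12 - (-2)·0.000 - (4)·0.000) / (8) = 1.500
  r = (-4 - (-1)·0.000 - (4)·0.000) / (7) = -0.571
Iteration 2:
  p = (-5 - (-4)·1.500 - (-2)·-0.571) / (8) = -0.018
  q = (12 - (-2)·-0.625 - (4)·-0.571) / (8) = 1.629
  r = (-4 - (-1)·-0.625 - (4)·1.500) / (7) = -1.518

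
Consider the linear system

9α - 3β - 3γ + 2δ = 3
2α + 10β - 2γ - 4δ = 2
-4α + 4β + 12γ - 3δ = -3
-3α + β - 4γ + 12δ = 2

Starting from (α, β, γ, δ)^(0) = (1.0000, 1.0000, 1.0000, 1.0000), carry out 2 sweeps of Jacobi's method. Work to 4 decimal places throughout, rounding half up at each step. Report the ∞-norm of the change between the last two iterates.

Iteration 1:
  α = (3 - (-3)·1.0000 - (-3)·1.0000 - (2)·1.0000) / (9) = 0.7778
  β = (2 - (2)·1.0000 - (-2)·1.0000 - (-4)·1.0000) / (10) = 0.6000
  γ = (-3 - (-4)·1.0000 - (4)·1.0000 - (-3)·1.0000) / (12) = 0.0000
  δ = (2 - (-3)·1.0000 - (1)·1.0000 - (-4)·1.0000) / (12) = 0.6667
Iteration 2:
  α = (3 - (-3)·0.6000 - (-3)·0.0000 - (2)·0.6667) / (9) = 0.3852
  β = (2 - (2)·0.7778 - (-2)·0.0000 - (-4)·0.6667) / (10) = 0.3111
  γ = (-3 - (-4)·0.7778 - (4)·0.6000 - (-3)·0.6667) / (12) = -0.0241
  δ = (2 - (-3)·0.7778 - (1)·0.6000 - (-4)·0.0000) / (12) = 0.3111
Change: (-0.3926, -0.2889, -0.0241, -0.3556) → max |·| = 0.3926

0.3926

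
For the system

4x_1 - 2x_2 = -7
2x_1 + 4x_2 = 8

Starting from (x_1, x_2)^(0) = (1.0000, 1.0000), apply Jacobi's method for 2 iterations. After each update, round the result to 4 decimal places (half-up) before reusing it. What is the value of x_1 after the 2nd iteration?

Iteration 1:
  x_1 = (-7 - (-2)·1.0000) / (4) = -1.2500
  x_2 = (8 - (2)·1.0000) / (4) = 1.5000
Iteration 2:
  x_1 = (-7 - (-2)·1.5000) / (4) = -1.0000
  x_2 = (8 - (2)·-1.2500) / (4) = 2.6250

-1.0000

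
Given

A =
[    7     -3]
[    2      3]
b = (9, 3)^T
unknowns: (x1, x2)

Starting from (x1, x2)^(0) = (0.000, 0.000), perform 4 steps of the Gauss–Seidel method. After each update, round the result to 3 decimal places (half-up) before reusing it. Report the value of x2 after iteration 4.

0.110

Iteration 1:
  x1 = (9 - (-3)·0.000) / (7) = 1.286
  x2 = (3 - (2)·1.286) / (3) = 0.143
Iteration 2:
  x1 = (9 - (-3)·0.143) / (7) = 1.347
  x2 = (3 - (2)·1.347) / (3) = 0.102
Iteration 3:
  x1 = (9 - (-3)·0.102) / (7) = 1.329
  x2 = (3 - (2)·1.329) / (3) = 0.114
Iteration 4:
  x1 = (9 - (-3)·0.114) / (7) = 1.335
  x2 = (3 - (2)·1.335) / (3) = 0.110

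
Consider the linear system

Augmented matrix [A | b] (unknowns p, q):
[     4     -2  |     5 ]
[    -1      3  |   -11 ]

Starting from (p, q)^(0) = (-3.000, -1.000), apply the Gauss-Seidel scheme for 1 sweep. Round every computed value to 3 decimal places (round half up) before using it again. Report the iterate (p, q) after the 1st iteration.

Iteration 1:
  p = (5 - (-2)·-1.000) / (4) = 0.750
  q = (-11 - (-1)·0.750) / (3) = -3.417

(0.750, -3.417)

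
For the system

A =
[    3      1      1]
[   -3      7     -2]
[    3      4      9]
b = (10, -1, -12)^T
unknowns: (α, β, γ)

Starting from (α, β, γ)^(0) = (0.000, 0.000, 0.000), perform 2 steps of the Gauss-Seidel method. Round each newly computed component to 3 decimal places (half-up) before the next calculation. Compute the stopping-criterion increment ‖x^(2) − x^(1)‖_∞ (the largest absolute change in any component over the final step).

Iteration 1:
  α = (10 - (1)·0.000 - (1)·0.000) / (3) = 3.333
  β = (-1 - (-3)·3.333 - (-2)·0.000) / (7) = 1.286
  γ = (-12 - (3)·3.333 - (4)·1.286) / (9) = -3.016
Iteration 2:
  α = (10 - (1)·1.286 - (1)·-3.016) / (3) = 3.910
  β = (-1 - (-3)·3.910 - (-2)·-3.016) / (7) = 0.671
  γ = (-12 - (3)·3.910 - (4)·0.671) / (9) = -2.935
Change: (0.577, -0.615, 0.081) → max |·| = 0.615

0.615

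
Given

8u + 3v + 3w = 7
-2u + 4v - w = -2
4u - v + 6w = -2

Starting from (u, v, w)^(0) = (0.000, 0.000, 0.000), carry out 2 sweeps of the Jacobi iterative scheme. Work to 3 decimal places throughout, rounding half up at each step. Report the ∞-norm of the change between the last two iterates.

Iteration 1:
  u = (7 - (3)·0.000 - (3)·0.000) / (8) = 0.875
  v = (-2 - (-2)·0.000 - (-1)·0.000) / (4) = -0.500
  w = (-2 - (4)·0.000 - (-1)·0.000) / (6) = -0.333
Iteration 2:
  u = (7 - (3)·-0.500 - (3)·-0.333) / (8) = 1.187
  v = (-2 - (-2)·0.875 - (-1)·-0.333) / (4) = -0.146
  w = (-2 - (4)·0.875 - (-1)·-0.500) / (6) = -1.000
Change: (0.312, 0.354, -0.667) → max |·| = 0.667

0.667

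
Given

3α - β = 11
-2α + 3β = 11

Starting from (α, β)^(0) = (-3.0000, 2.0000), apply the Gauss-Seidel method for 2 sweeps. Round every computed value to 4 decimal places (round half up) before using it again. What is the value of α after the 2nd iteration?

Iteration 1:
  α = (11 - (-1)·2.0000) / (3) = 4.3333
  β = (11 - (-2)·4.3333) / (3) = 6.5555
Iteration 2:
  α = (11 - (-1)·6.5555) / (3) = 5.8518
  β = (11 - (-2)·5.8518) / (3) = 7.5679

5.8518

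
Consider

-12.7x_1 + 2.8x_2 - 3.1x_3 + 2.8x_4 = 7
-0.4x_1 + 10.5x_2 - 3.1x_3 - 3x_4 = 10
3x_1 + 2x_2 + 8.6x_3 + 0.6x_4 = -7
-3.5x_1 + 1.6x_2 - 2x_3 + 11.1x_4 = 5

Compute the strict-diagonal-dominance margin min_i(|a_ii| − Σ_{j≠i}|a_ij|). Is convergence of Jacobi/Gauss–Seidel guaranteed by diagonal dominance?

row 1: |-12.7| − (2.8+3.1+2.8) = 4
row 2: |10.5| − (0.4+3.1+3) = 4
row 3: |8.6| − (3+2+0.6) = 3
row 4: |11.1| − (3.5+1.6+2) = 4
minimum over rows = 3 → strictly diagonally dominant (convergence guaranteed)

3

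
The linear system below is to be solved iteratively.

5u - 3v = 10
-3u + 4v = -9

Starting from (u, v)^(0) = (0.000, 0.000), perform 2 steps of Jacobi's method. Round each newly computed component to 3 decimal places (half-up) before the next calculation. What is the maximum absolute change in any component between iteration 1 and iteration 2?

1.500

Iteration 1:
  u = (10 - (-3)·0.000) / (5) = 2.000
  v = (-9 - (-3)·0.000) / (4) = -2.250
Iteration 2:
  u = (10 - (-3)·-2.250) / (5) = 0.650
  v = (-9 - (-3)·2.000) / (4) = -0.750
Change: (-1.350, 1.500) → max |·| = 1.500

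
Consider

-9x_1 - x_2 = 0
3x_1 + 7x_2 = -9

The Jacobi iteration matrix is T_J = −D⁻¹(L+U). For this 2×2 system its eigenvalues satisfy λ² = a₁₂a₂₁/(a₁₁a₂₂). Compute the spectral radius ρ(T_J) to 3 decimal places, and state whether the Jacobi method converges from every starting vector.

0.218

a₁₂a₂₁/(a₁₁a₂₂) = (-1)·(3) / ((-9)·(7)) = 0.047619
ρ = √|0.047619| = √0.047619 = 0.218
ρ < 1, so Jacobi converges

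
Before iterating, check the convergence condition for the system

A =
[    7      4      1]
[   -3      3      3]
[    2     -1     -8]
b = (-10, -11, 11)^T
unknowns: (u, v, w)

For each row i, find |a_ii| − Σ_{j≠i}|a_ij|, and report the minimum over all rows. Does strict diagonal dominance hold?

-3

row 1: |7| − (4+1) = 2
row 2: |3| − (3+3) = -3
row 3: |-8| − (2+1) = 5
minimum over rows = -3 → not strictly diagonally dominant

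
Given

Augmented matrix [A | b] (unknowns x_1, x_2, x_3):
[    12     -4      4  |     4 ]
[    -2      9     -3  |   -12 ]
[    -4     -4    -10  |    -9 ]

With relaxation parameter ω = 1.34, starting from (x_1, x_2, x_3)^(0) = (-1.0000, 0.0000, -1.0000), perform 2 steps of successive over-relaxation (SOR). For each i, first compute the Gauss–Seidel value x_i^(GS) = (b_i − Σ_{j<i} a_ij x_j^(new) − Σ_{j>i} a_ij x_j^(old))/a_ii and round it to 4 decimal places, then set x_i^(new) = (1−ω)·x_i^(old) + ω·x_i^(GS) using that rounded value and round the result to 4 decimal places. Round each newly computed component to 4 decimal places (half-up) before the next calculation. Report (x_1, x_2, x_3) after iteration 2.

(-1.6483, -0.8009, 1.8778)

Iteration 1:
  x_1: GS value = (4 - (-4)·0.0000 - (4)·-1.0000) / (12) = 0.6667;  x_1 ← (1−ω)·-1.0000 + ω·0.6667 = 1.2334
  x_2: GS value = (-12 - (-2)·1.2334 - (-3)·-1.0000) / (9) = -1.3926;  x_2 ← (1−ω)·0.0000 + ω·-1.3926 = -1.8661
  x_3: GS value = (-9 - (-4)·1.2334 - (-4)·-1.8661) / (-10) = 1.1531;  x_3 ← (1−ω)·-1.0000 + ω·1.1531 = 1.8852
Iteration 2:
  x_1: GS value = (4 - (-4)·-1.8661 - (4)·1.8852) / (12) = -0.9171;  x_1 ← (1−ω)·1.2334 + ω·-0.9171 = -1.6483
  x_2: GS value = (-12 - (-2)·-1.6483 - (-3)·1.8852) / (9) = -1.0712;  x_2 ← (1−ω)·-1.8661 + ω·-1.0712 = -0.8009
  x_3: GS value = (-9 - (-4)·-1.6483 - (-4)·-0.8009) / (-10) = 1.8797;  x_3 ← (1−ω)·1.8852 + ω·1.8797 = 1.8778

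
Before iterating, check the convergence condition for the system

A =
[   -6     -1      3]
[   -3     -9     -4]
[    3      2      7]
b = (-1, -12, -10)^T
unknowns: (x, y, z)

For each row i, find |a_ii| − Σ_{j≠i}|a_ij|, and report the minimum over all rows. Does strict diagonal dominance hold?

row 1: |-6| − (1+3) = 2
row 2: |-9| − (3+4) = 2
row 3: |7| − (3+2) = 2
minimum over rows = 2 → strictly diagonally dominant (convergence guaranteed)

2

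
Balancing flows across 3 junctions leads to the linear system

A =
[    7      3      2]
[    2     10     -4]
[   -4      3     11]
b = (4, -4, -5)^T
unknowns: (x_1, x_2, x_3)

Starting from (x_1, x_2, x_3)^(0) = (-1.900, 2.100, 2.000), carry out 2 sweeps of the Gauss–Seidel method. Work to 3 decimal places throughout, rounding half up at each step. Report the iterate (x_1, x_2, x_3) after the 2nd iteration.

(0.591, -0.894, 0.004)

Iteration 1:
  x_1 = (4 - (3)·2.100 - (2)·2.000) / (7) = -0.900
  x_2 = (-4 - (2)·-0.900 - (-4)·2.000) / (10) = 0.580
  x_3 = (-5 - (-4)·-0.900 - (3)·0.580) / (11) = -0.940
Iteration 2:
  x_1 = (4 - (3)·0.580 - (2)·-0.940) / (7) = 0.591
  x_2 = (-4 - (2)·0.591 - (-4)·-0.940) / (10) = -0.894
  x_3 = (-5 - (-4)·0.591 - (3)·-0.894) / (11) = 0.004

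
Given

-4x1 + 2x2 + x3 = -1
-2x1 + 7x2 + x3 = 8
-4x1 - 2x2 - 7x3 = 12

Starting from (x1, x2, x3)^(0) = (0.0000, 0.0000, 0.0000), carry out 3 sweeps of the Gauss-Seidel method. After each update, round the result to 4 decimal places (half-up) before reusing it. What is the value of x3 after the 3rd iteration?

-2.4232

Iteration 1:
  x1 = (-1 - (2)·0.0000 - (1)·0.0000) / (-4) = 0.2500
  x2 = (8 - (-2)·0.2500 - (1)·0.0000) / (7) = 1.2143
  x3 = (12 - (-4)·0.2500 - (-2)·1.2143) / (-7) = -2.2041
Iteration 2:
  x1 = (-1 - (2)·1.2143 - (1)·-2.2041) / (-4) = 0.3061
  x2 = (8 - (-2)·0.3061 - (1)·-2.2041) / (7) = 1.5452
  x3 = (12 - (-4)·0.3061 - (-2)·1.5452) / (-7) = -2.3307
Iteration 3:
  x1 = (-1 - (2)·1.5452 - (1)·-2.3307) / (-4) = 0.4399
  x2 = (8 - (-2)·0.4399 - (1)·-2.3307) / (7) = 1.6015
  x3 = (12 - (-4)·0.4399 - (-2)·1.6015) / (-7) = -2.4232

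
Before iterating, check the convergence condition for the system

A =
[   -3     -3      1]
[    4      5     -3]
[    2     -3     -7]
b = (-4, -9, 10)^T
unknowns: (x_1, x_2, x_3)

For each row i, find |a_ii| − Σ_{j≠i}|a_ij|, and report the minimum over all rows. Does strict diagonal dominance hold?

-2

row 1: |-3| − (3+1) = -1
row 2: |5| − (4+3) = -2
row 3: |-7| − (2+3) = 2
minimum over rows = -2 → not strictly diagonally dominant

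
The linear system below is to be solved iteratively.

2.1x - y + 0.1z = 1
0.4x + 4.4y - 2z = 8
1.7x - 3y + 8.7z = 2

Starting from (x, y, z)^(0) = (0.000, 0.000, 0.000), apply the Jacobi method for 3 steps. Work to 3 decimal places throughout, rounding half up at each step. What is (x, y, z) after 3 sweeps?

(1.335, 2.044, 0.618)

Iteration 1:
  x = (1 - (-1)·0.000 - (0.1)·0.000) / (2.1) = 0.476
  y = (8 - (0.4)·0.000 - (-2)·0.000) / (4.4) = 1.818
  z = (2 - (1.7)·0.000 - (-3)·0.000) / (8.7) = 0.230
Iteration 2:
  x = (1 - (-1)·1.818 - (0.1)·0.230) / (2.1) = 1.331
  y = (8 - (0.4)·0.476 - (-2)·0.230) / (4.4) = 1.879
  z = (2 - (1.7)·0.476 - (-3)·1.818) / (8.7) = 0.764
Iteration 3:
  x = (1 - (-1)·1.879 - (0.1)·0.764) / (2.1) = 1.335
  y = (8 - (0.4)·1.331 - (-2)·0.764) / (4.4) = 2.044
  z = (2 - (1.7)·1.331 - (-3)·1.879) / (8.7) = 0.618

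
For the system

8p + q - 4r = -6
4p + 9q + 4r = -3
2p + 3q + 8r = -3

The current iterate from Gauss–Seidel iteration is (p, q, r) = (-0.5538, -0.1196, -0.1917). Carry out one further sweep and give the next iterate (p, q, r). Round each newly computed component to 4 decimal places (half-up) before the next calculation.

One sweep:
  p = (-6 - (1)·-0.1196 - (-4)·-0.1917) / (8) = -0.8309
  q = (-3 - (4)·-0.8309 - (4)·-0.1917) / (9) = 0.1212
  r = (-3 - (2)·-0.8309 - (3)·0.1212) / (8) = -0.2127

(-0.8309, 0.1212, -0.2127)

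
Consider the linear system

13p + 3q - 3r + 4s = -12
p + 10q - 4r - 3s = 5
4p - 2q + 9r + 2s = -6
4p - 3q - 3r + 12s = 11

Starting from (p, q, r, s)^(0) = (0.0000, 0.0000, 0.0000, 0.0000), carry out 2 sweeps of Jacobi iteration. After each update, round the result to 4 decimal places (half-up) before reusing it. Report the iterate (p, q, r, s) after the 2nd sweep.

(-1.4744, 0.6006, -0.3490, 1.1827)

Iteration 1:
  p = (-12 - (3)·0.0000 - (-3)·0.0000 - (4)·0.0000) / (13) = -0.9231
  q = (5 - (1)·0.0000 - (-4)·0.0000 - (-3)·0.0000) / (10) = 0.5000
  r = (-6 - (4)·0.0000 - (-2)·0.0000 - (2)·0.0000) / (9) = -0.6667
  s = (11 - (4)·0.0000 - (-3)·0.0000 - (-3)·0.0000) / (12) = 0.9167
Iteration 2:
  p = (-12 - (3)·0.5000 - (-3)·-0.6667 - (4)·0.9167) / (13) = -1.4744
  q = (5 - (1)·-0.9231 - (-4)·-0.6667 - (-3)·0.9167) / (10) = 0.6006
  r = (-6 - (4)·-0.9231 - (-2)·0.5000 - (2)·0.9167) / (9) = -0.3490
  s = (11 - (4)·-0.9231 - (-3)·0.5000 - (-3)·-0.6667) / (12) = 1.1827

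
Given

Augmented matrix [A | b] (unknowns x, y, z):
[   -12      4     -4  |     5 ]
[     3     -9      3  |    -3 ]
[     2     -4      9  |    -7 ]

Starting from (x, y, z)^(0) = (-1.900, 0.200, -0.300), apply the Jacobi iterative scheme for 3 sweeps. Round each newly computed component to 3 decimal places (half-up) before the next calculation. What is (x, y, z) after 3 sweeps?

Iteration 1:
  x = (5 - (4)·0.200 - (-4)·-0.300) / (-12) = -0.250
  y = (-3 - (3)·-1.900 - (3)·-0.300) / (-9) = -0.400
  z = (-7 - (2)·-1.900 - (-4)·0.200) / (9) = -0.267
Iteration 2:
  x = (5 - (4)·-0.400 - (-4)·-0.267) / (-12) = -0.461
  y = (-3 - (3)·-0.250 - (3)·-0.267) / (-9) = 0.161
  z = (-7 - (2)·-0.250 - (-4)·-0.400) / (9) = -0.900
Iteration 3:
  x = (5 - (4)·0.161 - (-4)·-0.900) / (-12) = -0.063
  y = (-3 - (3)·-0.461 - (3)·-0.900) / (-9) = -0.120
  z = (-7 - (2)·-0.461 - (-4)·0.161) / (9) = -0.604

(-0.063, -0.120, -0.604)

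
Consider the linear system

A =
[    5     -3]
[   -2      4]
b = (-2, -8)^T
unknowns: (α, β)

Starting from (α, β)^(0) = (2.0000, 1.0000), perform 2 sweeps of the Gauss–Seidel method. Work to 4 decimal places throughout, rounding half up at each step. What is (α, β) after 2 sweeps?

Iteration 1:
  α = (-2 - (-3)·1.0000) / (5) = 0.2000
  β = (-8 - (-2)·0.2000) / (4) = -1.9000
Iteration 2:
  α = (-2 - (-3)·-1.9000) / (5) = -1.5400
  β = (-8 - (-2)·-1.5400) / (4) = -2.7700

(-1.5400, -2.7700)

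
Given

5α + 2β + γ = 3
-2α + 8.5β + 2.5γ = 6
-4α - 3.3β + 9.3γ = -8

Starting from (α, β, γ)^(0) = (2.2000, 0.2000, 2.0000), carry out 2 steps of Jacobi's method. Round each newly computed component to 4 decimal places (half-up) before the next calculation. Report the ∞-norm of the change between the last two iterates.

Iteration 1:
  α = (3 - (2)·0.2000 - (1)·2.0000) / (5) = 0.1200
  β = (6 - (-2)·2.2000 - (2.5)·2.0000) / (8.5) = 0.6353
  γ = (-8 - (-4)·2.2000 - (-3.3)·0.2000) / (9.3) = 0.1570
Iteration 2:
  α = (3 - (2)·0.6353 - (1)·0.1570) / (5) = 0.3145
  β = (6 - (-2)·0.1200 - (2.5)·0.1570) / (8.5) = 0.6879
  γ = (-8 - (-4)·0.1200 - (-3.3)·0.6353) / (9.3) = -0.5832
Change: (0.1945, 0.0526, -0.7402) → max |·| = 0.7402

0.7402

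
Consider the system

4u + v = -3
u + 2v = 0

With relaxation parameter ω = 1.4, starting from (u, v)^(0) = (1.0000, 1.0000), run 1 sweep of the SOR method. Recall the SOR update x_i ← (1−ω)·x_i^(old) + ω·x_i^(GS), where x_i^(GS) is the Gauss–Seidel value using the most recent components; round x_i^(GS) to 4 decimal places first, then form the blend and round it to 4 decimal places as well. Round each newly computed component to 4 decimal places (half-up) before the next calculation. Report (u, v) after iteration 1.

(-1.8000, 0.8600)

Iteration 1:
  u: GS value = (-3 - (1)·1.0000) / (4) = -1.0000;  u ← (1−ω)·1.0000 + ω·-1.0000 = -1.8000
  v: GS value = (0 - (1)·-1.8000) / (2) = 0.9000;  v ← (1−ω)·1.0000 + ω·0.9000 = 0.8600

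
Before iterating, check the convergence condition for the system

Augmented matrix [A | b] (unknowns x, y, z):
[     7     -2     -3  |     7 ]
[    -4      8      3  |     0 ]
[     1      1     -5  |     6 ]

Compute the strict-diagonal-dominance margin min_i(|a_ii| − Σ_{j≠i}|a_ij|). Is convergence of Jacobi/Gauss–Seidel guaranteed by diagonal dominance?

row 1: |7| − (2+3) = 2
row 2: |8| − (4+3) = 1
row 3: |-5| − (1+1) = 3
minimum over rows = 1 → strictly diagonally dominant (convergence guaranteed)

1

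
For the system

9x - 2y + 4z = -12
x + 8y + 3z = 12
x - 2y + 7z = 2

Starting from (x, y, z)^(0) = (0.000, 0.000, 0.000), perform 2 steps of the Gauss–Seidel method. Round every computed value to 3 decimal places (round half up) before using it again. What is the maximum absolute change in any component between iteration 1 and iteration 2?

Iteration 1:
  x = (-12 - (-2)·0.000 - (4)·0.000) / (9) = -1.333
  y = (12 - (1)·-1.333 - (3)·0.000) / (8) = 1.667
  z = (2 - (1)·-1.333 - (-2)·1.667) / (7) = 0.952
Iteration 2:
  x = (-12 - (-2)·1.667 - (4)·0.952) / (9) = -1.386
  y = (12 - (1)·-1.386 - (3)·0.952) / (8) = 1.316
  z = (2 - (1)·-1.386 - (-2)·1.316) / (7) = 0.860
Change: (-0.053, -0.351, -0.092) → max |·| = 0.351

0.351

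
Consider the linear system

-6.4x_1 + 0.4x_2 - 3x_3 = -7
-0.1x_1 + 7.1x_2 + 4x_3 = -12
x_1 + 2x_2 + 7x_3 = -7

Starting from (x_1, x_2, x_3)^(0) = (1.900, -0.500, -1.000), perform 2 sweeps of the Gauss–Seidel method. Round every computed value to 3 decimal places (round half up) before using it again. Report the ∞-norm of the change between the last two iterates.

0.083

Iteration 1:
  x_1 = (-7 - (0.4)·-0.500 - (-3)·-1.000) / (-6.4) = 1.531
  x_2 = (-12 - (-0.1)·1.531 - (4)·-1.000) / (7.1) = -1.105
  x_3 = (-7 - (1)·1.531 - (2)·-1.105) / (7) = -0.903
Iteration 2:
  x_1 = (-7 - (0.4)·-1.105 - (-3)·-0.903) / (-6.4) = 1.448
  x_2 = (-12 - (-0.1)·1.448 - (4)·-0.903) / (7.1) = -1.161
  x_3 = (-7 - (1)·1.448 - (2)·-1.161) / (7) = -0.875
Change: (-0.083, -0.056, 0.028) → max |·| = 0.083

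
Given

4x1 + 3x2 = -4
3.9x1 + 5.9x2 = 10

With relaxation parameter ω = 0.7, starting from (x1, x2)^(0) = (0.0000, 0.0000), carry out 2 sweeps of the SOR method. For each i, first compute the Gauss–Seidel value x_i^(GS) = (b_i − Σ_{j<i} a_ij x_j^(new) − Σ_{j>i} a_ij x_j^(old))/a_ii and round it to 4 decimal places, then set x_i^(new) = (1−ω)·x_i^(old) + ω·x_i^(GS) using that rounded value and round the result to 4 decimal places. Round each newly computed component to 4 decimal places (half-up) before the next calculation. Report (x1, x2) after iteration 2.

(-1.7029, 2.4275)

Iteration 1:
  x1: GS value = (-4 - (3)·0.0000) / (4) = -1.0000;  x1 ← (1−ω)·0.0000 + ω·-1.0000 = -0.7000
  x2: GS value = (10 - (3.9)·-0.7000) / (5.9) = 2.1576;  x2 ← (1−ω)·0.0000 + ω·2.1576 = 1.5103
Iteration 2:
  x1: GS value = (-4 - (3)·1.5103) / (4) = -2.1327;  x1 ← (1−ω)·-0.7000 + ω·-2.1327 = -1.7029
  x2: GS value = (10 - (3.9)·-1.7029) / (5.9) = 2.8206;  x2 ← (1−ω)·1.5103 + ω·2.8206 = 2.4275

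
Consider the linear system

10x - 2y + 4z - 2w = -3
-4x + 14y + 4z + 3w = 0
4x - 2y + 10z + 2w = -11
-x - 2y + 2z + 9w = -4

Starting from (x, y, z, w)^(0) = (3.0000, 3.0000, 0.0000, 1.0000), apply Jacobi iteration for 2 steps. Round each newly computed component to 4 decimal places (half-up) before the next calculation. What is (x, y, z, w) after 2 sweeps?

Iteration 1:
  x = (-3 - (-2)·3.0000 - (4)·0.0000 - (-2)·1.0000) / (10) = 0.5000
  y = (0 - (-4)·3.0000 - (4)·0.0000 - (3)·1.0000) / (14) = 0.6429
  z = (-11 - (4)·3.0000 - (-2)·3.0000 - (2)·1.0000) / (10) = -1.9000
  w = (-4 - (-1)·3.0000 - (-2)·3.0000 - (2)·0.0000) / (9) = 0.5556
Iteration 2:
  x = (-3 - (-2)·0.6429 - (4)·-1.9000 - (-2)·0.5556) / (10) = 0.6997
  y = (0 - (-4)·0.5000 - (4)·-1.9000 - (3)·0.5556) / (14) = 0.5667
  z = (-11 - (4)·0.5000 - (-2)·0.6429 - (2)·0.5556) / (10) = -1.2825
  w = (-4 - (-1)·0.5000 - (-2)·0.6429 - (2)·-1.9000) / (9) = 0.1762

(0.6997, 0.5667, -1.2825, 0.1762)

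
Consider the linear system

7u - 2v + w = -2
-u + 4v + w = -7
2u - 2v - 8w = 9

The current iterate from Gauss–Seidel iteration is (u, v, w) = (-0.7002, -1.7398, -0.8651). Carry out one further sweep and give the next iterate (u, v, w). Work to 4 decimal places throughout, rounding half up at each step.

(-0.6592, -1.6985, -0.8652)

One sweep:
  u = (-2 - (-2)·-1.7398 - (1)·-0.8651) / (7) = -0.6592
  v = (-7 - (-1)·-0.6592 - (1)·-0.8651) / (4) = -1.6985
  w = (9 - (2)·-0.6592 - (-2)·-1.6985) / (-8) = -0.8652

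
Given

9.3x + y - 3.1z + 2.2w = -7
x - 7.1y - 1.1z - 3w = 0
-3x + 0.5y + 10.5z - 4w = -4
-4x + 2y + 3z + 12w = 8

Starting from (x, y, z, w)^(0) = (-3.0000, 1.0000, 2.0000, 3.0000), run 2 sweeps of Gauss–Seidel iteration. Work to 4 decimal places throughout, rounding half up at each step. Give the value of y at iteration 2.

Iteration 1:
  x = (-7 - (1)·1.0000 - (-3.1)·2.0000 - (2.2)·3.0000) / (9.3) = -0.9032
  y = (0 - (1)·-0.9032 - (-1.1)·2.0000 - (-3)·3.0000) / (-7.1) = -1.7047
  z = (-4 - (-3)·-0.9032 - (0.5)·-1.7047 - (-4)·3.0000) / (10.5) = 0.5850
  w = (8 - (-4)·-0.9032 - (2)·-1.7047 - (3)·0.5850) / (12) = 0.5035
Iteration 2:
  x = (-7 - (1)·-1.7047 - (-3.1)·0.5850 - (2.2)·0.5035) / (9.3) = -0.4935
  y = (0 - (1)·-0.4935 - (-1.1)·0.5850 - (-3)·0.5035) / (-7.1) = -0.3729
  z = (-4 - (-3)·-0.4935 - (0.5)·-0.3729 - (-4)·0.5035) / (10.5) = -0.3124
  w = (8 - (-4)·-0.4935 - (2)·-0.3729 - (3)·-0.3124) / (12) = 0.6424

-0.3729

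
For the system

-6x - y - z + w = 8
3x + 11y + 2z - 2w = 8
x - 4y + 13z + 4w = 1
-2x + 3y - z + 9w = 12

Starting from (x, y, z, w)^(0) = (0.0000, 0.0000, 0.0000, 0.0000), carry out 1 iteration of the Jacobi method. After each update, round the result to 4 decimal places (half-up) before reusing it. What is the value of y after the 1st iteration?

0.7273

Iteration 1:
  x = (8 - (-1)·0.0000 - (-1)·0.0000 - (1)·0.0000) / (-6) = -1.3333
  y = (8 - (3)·0.0000 - (2)·0.0000 - (-2)·0.0000) / (11) = 0.7273
  z = (1 - (1)·0.0000 - (-4)·0.0000 - (4)·0.0000) / (13) = 0.0769
  w = (12 - (-2)·0.0000 - (3)·0.0000 - (-1)·0.0000) / (9) = 1.3333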